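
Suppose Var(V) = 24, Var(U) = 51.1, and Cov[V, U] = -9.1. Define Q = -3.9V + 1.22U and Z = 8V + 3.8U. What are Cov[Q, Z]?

By bilinearity, Cov[Q, Z] = ac·Var(V) + bd·Var(U) + (ad+bc)·Cov[V, U], with a=-3.9, b=1.22, c=8, d=3.8.
ac·Var(V) = (-3.9)·8·24 = -748.8
bd·Var(U) = 1.22·3.8·51.1 = 236.8996
(ad+bc)·Cov[V, U] = (-5.06)·(-9.1) = 46.046
Cov[Q, Z] = -748.8 + 236.8996 + 46.046 = -465.8544.

Cov[Q, Z] = -465.8544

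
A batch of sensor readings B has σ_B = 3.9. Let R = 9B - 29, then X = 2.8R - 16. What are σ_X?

σ_X = 98.28

σ_R = |9|·3.9 = 35.1.
σ_X = |2.8|·35.1 = 98.28.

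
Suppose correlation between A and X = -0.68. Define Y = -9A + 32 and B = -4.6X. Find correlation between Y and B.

correlation between Y and B = -0.68

Linear rescalings preserve correlation up to sign; here the slopes -9 and -4.6 have the same sign, so correlation between Y and B = correlation between A and X = -0.68.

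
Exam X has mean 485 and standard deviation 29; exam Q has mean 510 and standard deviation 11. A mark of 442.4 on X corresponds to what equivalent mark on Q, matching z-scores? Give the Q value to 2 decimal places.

Q = 493.84

z = (442.4 − 485)/29 ≈ -1.469.
Q = 510 + z·11 = 510 + (442.4 − 485)·11/29 ≈ 493.84.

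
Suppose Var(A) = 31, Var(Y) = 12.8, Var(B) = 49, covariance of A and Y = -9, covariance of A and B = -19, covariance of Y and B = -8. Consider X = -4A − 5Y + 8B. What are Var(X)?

Var(X) = a²·Var(A) + b²·Var(Y) + c²·Var(B) + 2ab·covariance of A and Y + 2ac·covariance of A and B + 2bc·covariance of Y and B, with a = -4, b = -5, c = 8.
= 496 + 320 + 3136 + (-360) + 1216 + 640
= 5448.

Var(X) = 5448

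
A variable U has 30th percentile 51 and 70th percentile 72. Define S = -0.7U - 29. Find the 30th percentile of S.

Since a = -0.7 < 0 the transformation is decreasing, reversing order: the 30th percentile of S corresponds to the 70th percentile of U.
So P_{30}(S) = a·P_{70}(U) + b = (-0.7)·72 + (-29) = -79.4.

30th percentile of S = -79.4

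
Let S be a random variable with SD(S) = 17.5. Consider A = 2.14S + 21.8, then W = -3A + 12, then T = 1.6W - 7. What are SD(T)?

SD(T) = 179.76

SD(A) = |2.14|·17.5 = 37.45.
SD(W) = |-3|·37.45 = 112.35.
SD(T) = |1.6|·112.35 = 179.76.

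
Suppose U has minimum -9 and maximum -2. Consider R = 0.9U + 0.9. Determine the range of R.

Range(R) = 6.3

Range of U = -2 − (-9) = 7.
Range(R) = |a|·Range(U) = |0.9|·7 = 6.3.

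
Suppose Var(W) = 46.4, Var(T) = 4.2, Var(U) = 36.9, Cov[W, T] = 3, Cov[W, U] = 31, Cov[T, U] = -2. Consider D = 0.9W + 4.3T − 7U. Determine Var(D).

Var(D) = a²·Var(W) + b²·Var(T) + c²·Var(U) + 2ab·Cov[W, T] + 2ac·Cov[W, U] + 2bc·Cov[T, U], with a = 0.9, b = 4.3, c = -7.
= 37.584 + 77.658 + 1808.1 + 23.22 + (-390.6) + 120.4
= 1676.362.

Var(D) = 1676.362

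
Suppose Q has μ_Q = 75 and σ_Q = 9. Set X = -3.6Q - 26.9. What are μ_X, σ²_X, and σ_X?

X = -3.6Q - 26.9 is linear with a = -3.6, b = -26.9.
μ_X = a·μ_Q + b = (-3.6)·75 + (-26.9) = -296.9.
σ²_Q = 9² = 81.
σ²_X = a²·σ²_Q = (-3.6)²·81 = 1049.76 (the additive constant -26.9 does not affect variance).
σ_X = |a|·σ_Q = |-3.6|·9 = 32.4.

μ_X = -296.9, σ²_X = 1049.76, σ_X = 32.4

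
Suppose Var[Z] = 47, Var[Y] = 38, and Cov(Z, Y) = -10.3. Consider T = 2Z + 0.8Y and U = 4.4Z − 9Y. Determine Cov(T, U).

By bilinearity, Cov(T, U) = ac·Var[Z] + bd·Var[Y] + (ad+bc)·Cov(Z, Y), with a=2, b=0.8, c=4.4, d=-9.
ac·Var[Z] = 2·4.4·47 = 413.6
bd·Var[Y] = 0.8·(-9)·38 = -273.6
(ad+bc)·Cov(Z, Y) = (-14.48)·(-10.3) = 149.144
Cov(T, U) = 413.6 + (-273.6) + 149.144 = 289.144.

Cov(T, U) = 289.144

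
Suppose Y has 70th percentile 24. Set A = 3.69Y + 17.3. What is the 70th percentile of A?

70th percentile of A = 105.86

Since a = 3.69 > 0 the transformation is increasing, so the 70th percentile of A = a·(P_{70} of Y) + b = 3.69·24 + 17.3 = 105.86.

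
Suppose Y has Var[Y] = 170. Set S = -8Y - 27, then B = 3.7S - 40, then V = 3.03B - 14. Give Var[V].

Var[V] = 1367469.34848

Var[S] = (-8)²·170 = 10880.
Var[B] = 3.7²·10880 = 148947.2.
Var[V] = 3.03²·148947.2 = 1367469.34848.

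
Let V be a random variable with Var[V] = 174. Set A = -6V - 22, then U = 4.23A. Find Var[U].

Var[U] = 112081.1256

Var[A] = (-6)²·174 = 6264.
Var[U] = 4.23²·6264 = 112081.1256.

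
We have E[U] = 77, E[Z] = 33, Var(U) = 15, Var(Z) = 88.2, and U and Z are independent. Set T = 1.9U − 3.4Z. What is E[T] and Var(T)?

E[T] = 34.1, Var(T) = 1073.742

E[T] = 1.9·E[U] + (-3.4)·E[Z] = 1.9·77 + (-3.4)·33 = 34.1.
Var(T) = a²·Var(U) + b²·Var(Z) + 2ab·Cov[U, Z] with a = 1.9, b = -3.4.
Independence gives Cov[U, Z] = 0.
= 1.9²·15 + (-3.4)²·88.2 + 2·1.9·(-3.4)·0
= 54.15 + 1019.592 + 0 = 1073.742.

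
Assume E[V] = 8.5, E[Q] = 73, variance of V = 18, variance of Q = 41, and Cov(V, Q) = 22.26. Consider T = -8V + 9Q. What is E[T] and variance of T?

E[T] = 589, variance of T = 1267.56

E[T] = (-8)·E[V] + 9·E[Q] = (-8)·8.5 + 9·73 = 589.
variance of T = a²·variance of V + b²·variance of Q + 2ab·Cov(V, Q) with a = -8, b = 9.
= (-8)²·18 + 9²·41 + 2·(-8)·9·22.26
= 1152 + 3321 + (-3205.44) = 1267.56.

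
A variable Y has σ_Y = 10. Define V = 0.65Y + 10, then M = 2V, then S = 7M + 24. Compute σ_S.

σ_S = 91

σ_V = |0.65|·10 = 6.5.
σ_M = |2|·6.5 = 13.
σ_S = |7|·13 = 91.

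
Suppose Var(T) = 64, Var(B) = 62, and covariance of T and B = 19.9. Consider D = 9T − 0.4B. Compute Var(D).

Var(D) = a²·Var(T) + b²·Var(B) + 2ab·covariance of T and B with a = 9, b = -0.4.
= 9²·64 + (-0.4)²·62 + 2·9·(-0.4)·19.9
= 5184 + 9.92 + (-143.28) = 5050.64.

Var(D) = 5050.64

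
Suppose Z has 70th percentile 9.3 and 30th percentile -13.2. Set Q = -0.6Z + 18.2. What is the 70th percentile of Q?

Since a = -0.6 < 0 the transformation is decreasing, reversing order: the 70th percentile of Q corresponds to the 30th percentile of Z.
So P_{70}(Q) = a·P_{30}(Z) + b = (-0.6)·(-13.2) + 18.2 = 26.12.

70th percentile of Q = 26.12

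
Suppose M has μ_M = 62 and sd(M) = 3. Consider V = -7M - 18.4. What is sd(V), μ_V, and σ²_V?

sd(V) = 21, μ_V = -452.4, σ²_V = 441

V = -7M - 18.4 is linear with a = -7, b = -18.4.
sd(V) = |a|·sd(M) = |-7|·3 = 21.
μ_V = a·μ_M + b = (-7)·62 + (-18.4) = -452.4.
σ²_M = 3² = 9.
σ²_V = a²·σ²_M = (-7)²·9 = 441 (the additive constant -18.4 does not affect variance).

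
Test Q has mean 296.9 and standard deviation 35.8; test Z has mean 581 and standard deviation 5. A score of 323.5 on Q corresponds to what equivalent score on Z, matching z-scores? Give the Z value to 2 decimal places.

z = (323.5 − 296.9)/35.8 ≈ 0.743.
Z = 581 + z·5 = 581 + (323.5 − 296.9)·5/35.8 ≈ 584.72.

Z = 584.72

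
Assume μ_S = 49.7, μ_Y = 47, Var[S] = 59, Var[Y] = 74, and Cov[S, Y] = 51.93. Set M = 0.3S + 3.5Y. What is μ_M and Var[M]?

μ_M = 179.41, Var[M] = 1020.863

μ_M = 0.3·μ_S + 3.5·μ_Y = 0.3·49.7 + 3.5·47 = 179.41.
Var[M] = a²·Var[S] + b²·Var[Y] + 2ab·Cov[S, Y] with a = 0.3, b = 3.5.
= 0.3²·59 + 3.5²·74 + 2·0.3·3.5·51.93
= 5.31 + 906.5 + 109.053 = 1020.863.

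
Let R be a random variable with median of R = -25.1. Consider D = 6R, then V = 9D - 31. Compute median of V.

median of V = -1386.4

median of D = 6·(-25.1) = -150.6.
median of V = 9·(-150.6) + (-31) = -1386.4.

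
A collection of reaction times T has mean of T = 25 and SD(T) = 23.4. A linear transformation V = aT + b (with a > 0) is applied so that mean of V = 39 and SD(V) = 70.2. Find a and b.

SD(V) = a·SD(T) (a > 0), so a = 70.2/23.4 = 3.
mean of V = a·mean of T + b, so b = 39 − 3·25 = -36.

a = 3, b = -36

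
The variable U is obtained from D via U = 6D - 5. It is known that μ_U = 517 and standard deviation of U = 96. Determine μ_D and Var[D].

μ_D = 87, Var[D] = 256

From U = 6D - 5: μ_U = a·μ_D + b, so μ_D = (μ_U − b)/a = (517 − (-5))/6 = 87.
Var[U] = 96² = 9216.
Var[U] = a²·Var[D], so Var[D] = 9216/6² = 256.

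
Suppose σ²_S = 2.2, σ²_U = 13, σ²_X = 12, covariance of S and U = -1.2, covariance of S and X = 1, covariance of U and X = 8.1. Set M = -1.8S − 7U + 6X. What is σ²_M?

σ²_M = 343.888

σ²_M = a²·σ²_S + b²·σ²_U + c²·σ²_X + 2ab·covariance of S and U + 2ac·covariance of S and X + 2bc·covariance of U and X, with a = -1.8, b = -7, c = 6.
= 7.128 + 637 + 432 + (-30.24) + (-21.6) + (-680.4)
= 343.888.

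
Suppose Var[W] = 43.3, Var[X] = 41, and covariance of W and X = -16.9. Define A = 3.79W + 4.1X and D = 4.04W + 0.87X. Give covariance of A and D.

covariance of A and D = 473.58331

By bilinearity, covariance of A and D = ac·Var[W] + bd·Var[X] + (ad+bc)·covariance of W and X, with a=3.79, b=4.1, c=4.04, d=0.87.
ac·Var[W] = 3.79·4.04·43.3 = 662.99228
bd·Var[X] = 4.1·0.87·41 = 146.247
(ad+bc)·covariance of W and X = (19.8613)·(-16.9) = -335.65597
covariance of A and D = 662.99228 + 146.247 + (-335.65597) = 473.58331.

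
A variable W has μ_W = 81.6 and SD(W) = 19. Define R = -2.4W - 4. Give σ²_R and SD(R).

σ²_R = 2079.36, SD(R) = 45.6

R = -2.4W - 4 is linear with a = -2.4, b = -4.
σ²_W = 19² = 361.
σ²_R = a²·σ²_W = (-2.4)²·361 = 2079.36 (the additive constant -4 does not affect variance).
SD(R) = |a|·SD(W) = |-2.4|·19 = 45.6.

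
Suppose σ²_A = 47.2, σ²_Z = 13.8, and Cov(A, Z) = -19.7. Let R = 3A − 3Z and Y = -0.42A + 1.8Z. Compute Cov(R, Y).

Cov(R, Y) = -265.194

By bilinearity, Cov(R, Y) = ac·σ²_A + bd·σ²_Z + (ad+bc)·Cov(A, Z), with a=3, b=-3, c=-0.42, d=1.8.
ac·σ²_A = 3·(-0.42)·47.2 = -59.472
bd·σ²_Z = (-3)·1.8·13.8 = -74.52
(ad+bc)·Cov(A, Z) = (6.66)·(-19.7) = -131.202
Cov(R, Y) = -59.472 + (-74.52) + (-131.202) = -265.194.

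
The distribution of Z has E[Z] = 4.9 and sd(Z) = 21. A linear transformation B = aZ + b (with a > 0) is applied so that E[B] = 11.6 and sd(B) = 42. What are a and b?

a = 2, b = 1.8

sd(B) = a·sd(Z) (a > 0), so a = 42/21 = 2.
E[B] = a·E[Z] + b, so b = 11.6 − 2·4.9 = 1.8.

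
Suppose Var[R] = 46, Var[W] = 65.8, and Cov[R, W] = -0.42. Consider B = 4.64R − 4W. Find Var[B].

Var[B] = 2058.752

Var[B] = a²·Var[R] + b²·Var[W] + 2ab·Cov[R, W] with a = 4.64, b = -4.
= 4.64²·46 + (-4)²·65.8 + 2·4.64·(-4)·(-0.42)
= 990.3616 + 1052.8 + 15.5904 = 2058.752.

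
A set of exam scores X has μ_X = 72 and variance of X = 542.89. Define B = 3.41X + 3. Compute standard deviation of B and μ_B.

standard deviation of B = 79.453, μ_B = 248.52

B = 3.41X + 3 is linear with a = 3.41, b = 3.
standard deviation of X = √542.89 = 23.3.
standard deviation of B = |a|·standard deviation of X = |3.41|·23.3 = 79.453.
μ_B = a·μ_X + b = 3.41·72 + 3 = 248.52.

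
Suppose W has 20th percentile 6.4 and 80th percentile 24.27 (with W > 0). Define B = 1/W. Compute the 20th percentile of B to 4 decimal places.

20th percentile of B = 0.0412

1/W is decreasing on W > 0, so percentile order reverses: P_{20}(B) uses P_{80}(W) = 24.27.
P_{20}(B) = 1/24.27 ≈ 0.0412.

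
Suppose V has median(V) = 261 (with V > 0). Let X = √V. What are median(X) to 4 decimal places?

median(X) = 16.1555

√V is monotone on this domain, so median(X) = √(261) ≈ 16.1555.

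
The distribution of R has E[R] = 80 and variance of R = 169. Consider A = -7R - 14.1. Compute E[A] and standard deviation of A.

E[A] = -574.1, standard deviation of A = 91

A = -7R - 14.1 is linear with a = -7, b = -14.1.
E[A] = a·E[R] + b = (-7)·80 + (-14.1) = -574.1.
standard deviation of R = √169 = 13.
standard deviation of A = |a|·standard deviation of R = |-7|·13 = 91.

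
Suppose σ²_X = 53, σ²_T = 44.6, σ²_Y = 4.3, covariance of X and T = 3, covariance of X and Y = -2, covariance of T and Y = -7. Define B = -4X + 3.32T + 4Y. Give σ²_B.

σ²_B = 1206.79904

σ²_B = a²·σ²_X + b²·σ²_T + c²·σ²_Y + 2ab·covariance of X and T + 2ac·covariance of X and Y + 2bc·covariance of T and Y, with a = -4, b = 3.32, c = 4.
= 848 + 491.59904 + 68.8 + (-79.68) + 64 + (-185.92)
= 1206.79904.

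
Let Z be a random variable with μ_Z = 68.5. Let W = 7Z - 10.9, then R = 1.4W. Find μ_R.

μ_W = 7·68.5 + (-10.9) = 468.6.
μ_R = 1.4·468.6 = 656.04.

μ_R = 656.04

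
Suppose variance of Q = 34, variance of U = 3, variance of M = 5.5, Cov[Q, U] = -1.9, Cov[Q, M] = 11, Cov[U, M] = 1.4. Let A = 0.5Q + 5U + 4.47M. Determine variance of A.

variance of A = 295.64495

variance of A = a²·variance of Q + b²·variance of U + c²·variance of M + 2ab·Cov[Q, U] + 2ac·Cov[Q, M] + 2bc·Cov[U, M], with a = 0.5, b = 5, c = 4.47.
= 8.5 + 75 + 109.89495 + (-9.5) + 49.17 + 62.58
= 295.64495.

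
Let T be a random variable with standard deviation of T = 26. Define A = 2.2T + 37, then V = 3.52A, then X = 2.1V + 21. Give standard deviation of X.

standard deviation of A = |2.2|·26 = 57.2.
standard deviation of V = |3.52|·57.2 = 201.344.
standard deviation of X = |2.1|·201.344 = 422.8224.

standard deviation of X = 422.8224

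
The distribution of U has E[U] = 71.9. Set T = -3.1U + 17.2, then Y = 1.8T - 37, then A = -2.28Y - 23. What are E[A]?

E[T] = (-3.1)·71.9 + 17.2 = -205.69.
E[Y] = 1.8·(-205.69) + (-37) = -407.242.
E[A] = (-2.28)·(-407.242) + (-23) = 905.51176.

E[A] = 905.51176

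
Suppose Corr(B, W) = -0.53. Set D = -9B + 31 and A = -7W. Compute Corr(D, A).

Linear rescalings preserve correlation up to sign; here the slopes -9 and -7 have the same sign, so Corr(D, A) = Corr(B, W) = -0.53.

Corr(D, A) = -0.53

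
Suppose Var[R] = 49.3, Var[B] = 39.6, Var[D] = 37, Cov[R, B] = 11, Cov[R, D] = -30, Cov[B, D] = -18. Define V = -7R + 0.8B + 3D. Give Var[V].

Var[V] = 3824.444

Var[V] = a²·Var[R] + b²·Var[B] + c²·Var[D] + 2ab·Cov[R, B] + 2ac·Cov[R, D] + 2bc·Cov[B, D], with a = -7, b = 0.8, c = 3.
= 2415.7 + 25.344 + 333 + (-123.2) + 1260 + (-86.4)
= 3824.444.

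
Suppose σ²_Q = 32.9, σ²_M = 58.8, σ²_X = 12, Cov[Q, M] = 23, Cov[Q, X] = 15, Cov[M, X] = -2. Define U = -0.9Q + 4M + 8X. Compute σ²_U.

σ²_U = a²·σ²_Q + b²·σ²_M + c²·σ²_X + 2ab·Cov[Q, M] + 2ac·Cov[Q, X] + 2bc·Cov[M, X], with a = -0.9, b = 4, c = 8.
= 26.649 + 940.8 + 768 + (-165.6) + (-216) + (-128)
= 1225.849.

σ²_U = 1225.849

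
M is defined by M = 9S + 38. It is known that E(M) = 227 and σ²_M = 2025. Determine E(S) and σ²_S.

E(S) = 21, σ²_S = 25

From M = 9S + 38: E(M) = a·E(S) + b, so E(S) = (E(M) − b)/a = (227 − 38)/9 = 21.
σ²_M = a²·σ²_S, so σ²_S = 2025/9² = 25.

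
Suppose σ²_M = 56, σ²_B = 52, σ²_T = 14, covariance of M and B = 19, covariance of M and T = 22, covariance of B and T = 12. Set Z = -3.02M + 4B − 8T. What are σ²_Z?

σ²_Z = 2074.7424

σ²_Z = a²·σ²_M + b²·σ²_B + c²·σ²_T + 2ab·covariance of M and B + 2ac·covariance of M and T + 2bc·covariance of B and T, with a = -3.02, b = 4, c = -8.
= 510.7424 + 832 + 896 + (-459.04) + 1063.04 + (-768)
= 2074.7424.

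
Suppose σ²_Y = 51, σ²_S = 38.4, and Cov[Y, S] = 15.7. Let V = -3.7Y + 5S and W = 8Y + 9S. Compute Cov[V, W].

By bilinearity, Cov[V, W] = ac·σ²_Y + bd·σ²_S + (ad+bc)·Cov[Y, S], with a=-3.7, b=5, c=8, d=9.
ac·σ²_Y = (-3.7)·8·51 = -1509.6
bd·σ²_S = 5·9·38.4 = 1728
(ad+bc)·Cov[Y, S] = (6.7)·15.7 = 105.19
Cov[V, W] = -1509.6 + 1728 + 105.19 = 323.59.

Cov[V, W] = 323.59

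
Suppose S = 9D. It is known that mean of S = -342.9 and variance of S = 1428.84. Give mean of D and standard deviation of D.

From S = 9D: mean of S = a·mean of D + b, so mean of D = (mean of S − b)/a = (-342.9 − 0)/9 = -38.1.
standard deviation of S = √1428.84 = 37.8.
standard deviation of S = |a|·standard deviation of D, so standard deviation of D = 37.8/|9| = 4.2.

mean of D = -38.1, standard deviation of D = 4.2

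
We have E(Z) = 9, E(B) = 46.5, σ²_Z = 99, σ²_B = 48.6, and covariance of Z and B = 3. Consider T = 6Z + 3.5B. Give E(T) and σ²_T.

E(T) = 216.75, σ²_T = 4285.35

E(T) = 6·E(Z) + 3.5·E(B) = 6·9 + 3.5·46.5 = 216.75.
σ²_T = a²·σ²_Z + b²·σ²_B + 2ab·covariance of Z and B with a = 6, b = 3.5.
= 6²·99 + 3.5²·48.6 + 2·6·3.5·3
= 3564 + 595.35 + 126 = 4285.35.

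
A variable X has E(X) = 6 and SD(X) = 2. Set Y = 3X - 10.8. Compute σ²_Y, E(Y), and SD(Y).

Y = 3X - 10.8 is linear with a = 3, b = -10.8.
σ²_X = 2² = 4.
σ²_Y = a²·σ²_X = 3²·4 = 36 (the additive constant -10.8 does not affect variance).
E(Y) = a·E(X) + b = 3·6 + (-10.8) = 7.2.
SD(Y) = |a|·SD(X) = |3|·2 = 6.

σ²_Y = 36, E(Y) = 7.2, SD(Y) = 6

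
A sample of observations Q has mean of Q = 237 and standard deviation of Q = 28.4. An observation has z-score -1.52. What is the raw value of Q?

Q = mean of Q + z·standard deviation of Q = 237 + (-1.52)·28.4 = 193.832.

Q = 193.832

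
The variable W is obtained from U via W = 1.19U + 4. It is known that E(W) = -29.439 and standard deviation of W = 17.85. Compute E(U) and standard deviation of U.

E(U) = -28.1, standard deviation of U = 15

From W = 1.19U + 4: E(W) = a·E(U) + b, so E(U) = (E(W) − b)/a = (-29.439 − 4)/1.19 = -28.1.
standard deviation of W = |a|·standard deviation of U, so standard deviation of U = 17.85/|1.19| = 15.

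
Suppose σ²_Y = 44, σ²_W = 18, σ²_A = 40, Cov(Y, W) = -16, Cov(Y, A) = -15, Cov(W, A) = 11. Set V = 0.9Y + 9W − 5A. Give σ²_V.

σ²_V = 1379.44

σ²_V = a²·σ²_Y + b²·σ²_W + c²·σ²_A + 2ab·Cov(Y, W) + 2ac·Cov(Y, A) + 2bc·Cov(W, A), with a = 0.9, b = 9, c = -5.
= 35.64 + 1458 + 1000 + (-259.2) + 135 + (-990)
= 1379.44.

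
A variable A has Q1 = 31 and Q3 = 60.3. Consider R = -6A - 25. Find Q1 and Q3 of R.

Q1(R) = -386.8, Q3(R) = -211

a = -6 < 0 reverses order: Q1(R) comes from Q3(A), Q3(R) from Q1(A).
Q1(R) = (-6)·60.3 + (-25) = -386.8; Q3(R) = (-6)·31 + (-25) = -211.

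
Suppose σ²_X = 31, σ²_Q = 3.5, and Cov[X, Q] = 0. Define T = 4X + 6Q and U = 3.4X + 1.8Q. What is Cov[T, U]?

By bilinearity, Cov[T, U] = ac·σ²_X + bd·σ²_Q + (ad+bc)·Cov[X, Q], with a=4, b=6, c=3.4, d=1.8.
ac·σ²_X = 4·3.4·31 = 421.6
bd·σ²_Q = 6·1.8·3.5 = 37.8
(ad+bc)·Cov[X, Q] = (27.6)·0 = 0
Cov[T, U] = 421.6 + 37.8 + 0 = 459.4.

Cov[T, U] = 459.4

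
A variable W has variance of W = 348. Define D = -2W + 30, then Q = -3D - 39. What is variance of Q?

variance of D = (-2)²·348 = 1392.
variance of Q = (-3)²·1392 = 12528.

variance of Q = 12528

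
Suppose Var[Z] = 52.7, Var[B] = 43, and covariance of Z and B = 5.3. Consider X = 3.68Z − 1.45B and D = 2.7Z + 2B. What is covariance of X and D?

covariance of X and D = 417.1857

By bilinearity, covariance of X and D = ac·Var[Z] + bd·Var[B] + (ad+bc)·covariance of Z and B, with a=3.68, b=-1.45, c=2.7, d=2.
ac·Var[Z] = 3.68·2.7·52.7 = 523.6272
bd·Var[B] = (-1.45)·2·43 = -124.7
(ad+bc)·covariance of Z and B = (3.445)·5.3 = 18.2585
covariance of X and D = 523.6272 + (-124.7) + 18.2585 = 417.1857.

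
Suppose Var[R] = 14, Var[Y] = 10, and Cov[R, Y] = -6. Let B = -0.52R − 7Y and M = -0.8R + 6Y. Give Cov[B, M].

Cov[B, M] = -429.056

By bilinearity, Cov[B, M] = ac·Var[R] + bd·Var[Y] + (ad+bc)·Cov[R, Y], with a=-0.52, b=-7, c=-0.8, d=6.
ac·Var[R] = (-0.52)·(-0.8)·14 = 5.824
bd·Var[Y] = (-7)·6·10 = -420
(ad+bc)·Cov[R, Y] = (2.48)·(-6) = -14.88
Cov[B, M] = 5.824 + (-420) + (-14.88) = -429.056.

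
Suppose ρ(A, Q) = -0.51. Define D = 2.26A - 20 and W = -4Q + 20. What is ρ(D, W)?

ρ(D, W) = 0.51

Linear rescalings preserve |correlation|; the slopes 2.26 and -4 have opposite signs, so the correlation flips sign: ρ(D, W) = −ρ(A, Q) = 0.51.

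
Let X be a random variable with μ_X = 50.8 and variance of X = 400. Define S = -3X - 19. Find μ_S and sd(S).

S = -3X - 19 is linear with a = -3, b = -19.
μ_S = a·μ_X + b = (-3)·50.8 + (-19) = -171.4.
sd(X) = √400 = 20.
sd(S) = |a|·sd(X) = |-3|·20 = 60.

μ_S = -171.4, sd(S) = 60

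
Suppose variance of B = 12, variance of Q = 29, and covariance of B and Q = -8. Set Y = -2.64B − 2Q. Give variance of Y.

variance of Y = a²·variance of B + b²·variance of Q + 2ab·covariance of B and Q with a = -2.64, b = -2.
= (-2.64)²·12 + (-2)²·29 + 2·(-2.64)·(-2)·(-8)
= 83.6352 + 116 + (-84.48) = 115.1552.

variance of Y = 115.1552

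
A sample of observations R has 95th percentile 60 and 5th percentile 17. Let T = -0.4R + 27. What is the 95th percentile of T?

95th percentile of T = 20.2

Since a = -0.4 < 0 the transformation is decreasing, reversing order: the 95th percentile of T corresponds to the 5th percentile of R.
So P_{95}(T) = a·P_{5}(R) + b = (-0.4)·17 + 27 = 20.2.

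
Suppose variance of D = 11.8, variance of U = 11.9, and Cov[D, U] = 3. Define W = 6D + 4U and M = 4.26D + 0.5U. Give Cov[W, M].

Cov[W, M] = 385.528

By bilinearity, Cov[W, M] = ac·variance of D + bd·variance of U + (ad+bc)·Cov[D, U], with a=6, b=4, c=4.26, d=0.5.
ac·variance of D = 6·4.26·11.8 = 301.608
bd·variance of U = 4·0.5·11.9 = 23.8
(ad+bc)·Cov[D, U] = (20.04)·3 = 60.12
Cov[W, M] = 301.608 + 23.8 + 60.12 = 385.528.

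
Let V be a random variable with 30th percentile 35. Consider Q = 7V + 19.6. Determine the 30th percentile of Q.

30th percentile of Q = 264.6

Since a = 7 > 0 the transformation is increasing, so the 30th percentile of Q = a·(P_{30} of V) + b = 7·35 + 19.6 = 264.6.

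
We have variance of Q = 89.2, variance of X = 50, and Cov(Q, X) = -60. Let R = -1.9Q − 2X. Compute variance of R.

variance of R = a²·variance of Q + b²·variance of X + 2ab·Cov(Q, X) with a = -1.9, b = -2.
= (-1.9)²·89.2 + (-2)²·50 + 2·(-1.9)·(-2)·(-60)
= 322.012 + 200 + (-456) = 66.012.

variance of R = 66.012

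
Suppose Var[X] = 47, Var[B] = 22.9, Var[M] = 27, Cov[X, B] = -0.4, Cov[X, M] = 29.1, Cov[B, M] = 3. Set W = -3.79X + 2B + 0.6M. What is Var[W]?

Var[W] = 657.3499

Var[W] = a²·Var[X] + b²·Var[B] + c²·Var[M] + 2ab·Cov[X, B] + 2ac·Cov[X, M] + 2bc·Cov[B, M], with a = -3.79, b = 2, c = 0.6.
= 675.1127 + 91.6 + 9.72 + 6.064 + (-132.3468) + 7.2
= 657.3499.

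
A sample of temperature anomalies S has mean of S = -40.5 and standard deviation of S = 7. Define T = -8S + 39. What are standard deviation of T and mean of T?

standard deviation of T = 56, mean of T = 363

T = -8S + 39 is linear with a = -8, b = 39.
standard deviation of T = |a|·standard deviation of S = |-8|·7 = 56.
mean of T = a·mean of S + b = (-8)·(-40.5) + 39 = 363.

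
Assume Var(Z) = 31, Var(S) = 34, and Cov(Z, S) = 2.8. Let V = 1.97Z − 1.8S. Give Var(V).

Var(V) = a²·Var(Z) + b²·Var(S) + 2ab·Cov(Z, S) with a = 1.97, b = -1.8.
= 1.97²·31 + (-1.8)²·34 + 2·1.97·(-1.8)·2.8
= 120.3079 + 110.16 + (-19.8576) = 210.6103.

Var(V) = 210.6103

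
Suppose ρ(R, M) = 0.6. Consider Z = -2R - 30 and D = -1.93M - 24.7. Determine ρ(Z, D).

ρ(Z, D) = 0.6

Linear rescalings preserve correlation up to sign; here the slopes -2 and -1.93 have the same sign, so ρ(Z, D) = ρ(R, M) = 0.6.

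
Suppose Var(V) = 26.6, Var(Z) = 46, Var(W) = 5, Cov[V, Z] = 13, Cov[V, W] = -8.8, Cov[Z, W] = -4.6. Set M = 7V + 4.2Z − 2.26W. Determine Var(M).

Var(M) = a²·Var(V) + b²·Var(Z) + c²·Var(W) + 2ab·Cov[V, Z] + 2ac·Cov[V, W] + 2bc·Cov[Z, W], with a = 7, b = 4.2, c = -2.26.
= 1303.4 + 811.44 + 25.538 + 764.4 + 278.432 + 87.3264
= 3270.5364.

Var(M) = 3270.5364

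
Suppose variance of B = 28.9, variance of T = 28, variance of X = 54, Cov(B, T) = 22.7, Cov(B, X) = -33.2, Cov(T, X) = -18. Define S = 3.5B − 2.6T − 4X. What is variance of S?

variance of S = a²·variance of B + b²·variance of T + c²·variance of X + 2ab·Cov(B, T) + 2ac·Cov(B, X) + 2bc·Cov(T, X), with a = 3.5, b = -2.6, c = -4.
= 354.025 + 189.28 + 864 + (-413.14) + 929.6 + (-374.4)
= 1549.365.

variance of S = 1549.365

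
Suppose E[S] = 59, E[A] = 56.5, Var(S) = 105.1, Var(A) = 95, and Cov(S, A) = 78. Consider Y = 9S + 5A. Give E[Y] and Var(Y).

E[Y] = 813.5, Var(Y) = 17908.1

E[Y] = 9·E[S] + 5·E[A] = 9·59 + 5·56.5 = 813.5.
Var(Y) = a²·Var(S) + b²·Var(A) + 2ab·Cov(S, A) with a = 9, b = 5.
= 9²·105.1 + 5²·95 + 2·9·5·78
= 8513.1 + 2375 + 7020 = 17908.1.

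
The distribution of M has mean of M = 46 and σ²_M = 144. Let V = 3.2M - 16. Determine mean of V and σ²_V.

V = 3.2M - 16 is linear with a = 3.2, b = -16.
mean of V = a·mean of M + b = 3.2·46 + (-16) = 131.2.
σ²_V = a²·σ²_M = 3.2²·144 = 1474.56 (the additive constant -16 does not affect variance).

mean of V = 131.2, σ²_V = 1474.56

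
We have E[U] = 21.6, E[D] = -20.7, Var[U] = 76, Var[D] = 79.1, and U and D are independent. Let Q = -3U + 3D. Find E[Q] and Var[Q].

E[Q] = -126.9, Var[Q] = 1395.9

E[Q] = (-3)·E[U] + 3·E[D] = (-3)·21.6 + 3·(-20.7) = -126.9.
Var[Q] = a²·Var[U] + b²·Var[D] + 2ab·Cov[U, D] with a = -3, b = 3.
Independence gives Cov[U, D] = 0.
= (-3)²·76 + 3²·79.1 + 2·(-3)·3·0
= 684 + 711.9 + 0 = 1395.9.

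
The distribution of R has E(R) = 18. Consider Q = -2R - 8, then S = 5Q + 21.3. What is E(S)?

E(S) = -198.7

E(Q) = (-2)·18 + (-8) = -44.
E(S) = 5·(-44) + 21.3 = -198.7.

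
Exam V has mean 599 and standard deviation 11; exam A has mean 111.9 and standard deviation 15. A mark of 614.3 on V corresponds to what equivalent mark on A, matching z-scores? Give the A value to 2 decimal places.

A = 132.76

z = (614.3 − 599)/11 ≈ 1.3909.
A = 111.9 + z·15 = 111.9 + (614.3 − 599)·15/11 ≈ 132.76.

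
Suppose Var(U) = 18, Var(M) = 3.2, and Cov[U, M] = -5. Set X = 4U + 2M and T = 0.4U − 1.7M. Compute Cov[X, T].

Cov[X, T] = 47.92

By bilinearity, Cov[X, T] = ac·Var(U) + bd·Var(M) + (ad+bc)·Cov[U, M], with a=4, b=2, c=0.4, d=-1.7.
ac·Var(U) = 4·0.4·18 = 28.8
bd·Var(M) = 2·(-1.7)·3.2 = -10.88
(ad+bc)·Cov[U, M] = (-6)·(-5) = 30
Cov[X, T] = 28.8 + (-10.88) + 30 = 47.92.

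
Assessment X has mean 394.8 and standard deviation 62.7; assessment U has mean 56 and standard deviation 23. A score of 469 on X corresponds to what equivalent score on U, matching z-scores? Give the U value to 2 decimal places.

U = 83.22

z = (469 − 394.8)/62.7 ≈ 1.1834.
U = 56 + z·23 = 56 + (469 − 394.8)·23/62.7 ≈ 83.22.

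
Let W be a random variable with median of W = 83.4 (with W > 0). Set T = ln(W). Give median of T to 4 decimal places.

median of T = 4.4236

ln(W) is monotone on this domain, so median of T = ln(83.4) ≈ 4.4236.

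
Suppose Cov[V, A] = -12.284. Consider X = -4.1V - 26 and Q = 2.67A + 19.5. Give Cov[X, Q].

Cov[X, Q] = 134.472948

Cov[X, Q] = a·c·Cov[V, A] = (-4.1)·2.67·(-12.284) = 134.472948. Additive constants drop out.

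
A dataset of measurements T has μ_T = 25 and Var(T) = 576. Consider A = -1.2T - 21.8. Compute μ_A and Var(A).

μ_A = -51.8, Var(A) = 829.44

A = -1.2T - 21.8 is linear with a = -1.2, b = -21.8.
μ_A = a·μ_T + b = (-1.2)·25 + (-21.8) = -51.8.
Var(A) = a²·Var(T) = (-1.2)²·576 = 829.44 (the additive constant -21.8 does not affect variance).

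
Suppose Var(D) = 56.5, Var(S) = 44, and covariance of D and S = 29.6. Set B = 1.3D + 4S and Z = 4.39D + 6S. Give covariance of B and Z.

covariance of B and Z = 2129.1015

By bilinearity, covariance of B and Z = ac·Var(D) + bd·Var(S) + (ad+bc)·covariance of D and S, with a=1.3, b=4, c=4.39, d=6.
ac·Var(D) = 1.3·4.39·56.5 = 322.4455
bd·Var(S) = 4·6·44 = 1056
(ad+bc)·covariance of D and S = (25.36)·29.6 = 750.656
covariance of B and Z = 322.4455 + 1056 + 750.656 = 2129.1015.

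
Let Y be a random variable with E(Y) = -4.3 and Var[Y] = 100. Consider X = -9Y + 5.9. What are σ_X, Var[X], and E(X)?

σ_X = 90, Var[X] = 8100, E(X) = 44.6

X = -9Y + 5.9 is linear with a = -9, b = 5.9.
σ_Y = √100 = 10.
σ_X = |a|·σ_Y = |-9|·10 = 90.
Var[X] = a²·Var[Y] = (-9)²·100 = 8100 (the additive constant 5.9 does not affect variance).
E(X) = a·E(Y) + b = (-9)·(-4.3) + 5.9 = 44.6.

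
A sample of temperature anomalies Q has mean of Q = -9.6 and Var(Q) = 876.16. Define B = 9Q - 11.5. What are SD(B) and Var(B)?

B = 9Q - 11.5 is linear with a = 9, b = -11.5.
SD(Q) = √876.16 = 29.6.
SD(B) = |a|·SD(Q) = |9|·29.6 = 266.4.
Var(B) = a²·Var(Q) = 9²·876.16 = 70968.96 (the additive constant -11.5 does not affect variance).

SD(B) = 266.4, Var(B) = 70968.96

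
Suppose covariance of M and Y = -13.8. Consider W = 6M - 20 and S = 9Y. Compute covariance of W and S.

covariance of W and S = a·c·covariance of M and Y = 6·9·(-13.8) = -745.2. Additive constants drop out.

covariance of W and S = -745.2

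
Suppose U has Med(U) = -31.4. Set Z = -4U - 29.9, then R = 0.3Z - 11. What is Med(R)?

Med(Z) = (-4)·(-31.4) + (-29.9) = 95.7.
Med(R) = 0.3·95.7 + (-11) = 17.71.

Med(R) = 17.71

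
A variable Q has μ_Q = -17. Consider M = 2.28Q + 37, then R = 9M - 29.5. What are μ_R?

μ_M = 2.28·(-17) + 37 = -1.76.
μ_R = 9·(-1.76) + (-29.5) = -45.34.

μ_R = -45.34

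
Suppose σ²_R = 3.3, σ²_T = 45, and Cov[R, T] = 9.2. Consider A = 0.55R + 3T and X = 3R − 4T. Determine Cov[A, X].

Cov[A, X] = -471.995

By bilinearity, Cov[A, X] = ac·σ²_R + bd·σ²_T + (ad+bc)·Cov[R, T], with a=0.55, b=3, c=3, d=-4.
ac·σ²_R = 0.55·3·3.3 = 5.445
bd·σ²_T = 3·(-4)·45 = -540
(ad+bc)·Cov[R, T] = (6.8)·9.2 = 62.56
Cov[A, X] = 5.445 + (-540) + 62.56 = -471.995.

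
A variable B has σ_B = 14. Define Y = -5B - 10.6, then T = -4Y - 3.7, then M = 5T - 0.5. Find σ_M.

σ_Y = |-5|·14 = 70.
σ_T = |-4|·70 = 280.
σ_M = |5|·280 = 1400.

σ_M = 1400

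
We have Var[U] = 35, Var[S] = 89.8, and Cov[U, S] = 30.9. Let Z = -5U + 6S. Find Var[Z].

Var[Z] = 2253.8

Var[Z] = a²·Var[U] + b²·Var[S] + 2ab·Cov[U, S] with a = -5, b = 6.
= (-5)²·35 + 6²·89.8 + 2·(-5)·6·30.9
= 875 + 3232.8 + (-1854) = 2253.8.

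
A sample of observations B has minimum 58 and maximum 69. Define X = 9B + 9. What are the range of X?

Range of B = 69 − 58 = 11.
Range(X) = |a|·Range(B) = |9|·11 = 99.

Range(X) = 99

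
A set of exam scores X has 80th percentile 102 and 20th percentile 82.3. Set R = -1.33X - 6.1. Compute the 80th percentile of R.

Since a = -1.33 < 0 the transformation is decreasing, reversing order: the 80th percentile of R corresponds to the 20th percentile of X.
So P_{80}(R) = a·P_{20}(X) + b = (-1.33)·82.3 + (-6.1) = -115.559.

80th percentile of R = -115.559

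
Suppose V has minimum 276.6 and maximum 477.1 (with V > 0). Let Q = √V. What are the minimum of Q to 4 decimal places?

min(Q) = 16.6313

√V is increasing on this domain, so min(Q) comes from min(V) = 276.6: min(Q) = √(276.6) ≈ 16.6313.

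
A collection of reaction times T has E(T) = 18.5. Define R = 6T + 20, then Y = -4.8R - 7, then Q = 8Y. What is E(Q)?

E(Q) = -5086.4

E(R) = 6·18.5 + 20 = 131.
E(Y) = (-4.8)·131 + (-7) = -635.8.
E(Q) = 8·(-635.8) = -5086.4.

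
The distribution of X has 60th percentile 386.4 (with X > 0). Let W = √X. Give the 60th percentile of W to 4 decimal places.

60th percentile of W = 19.6571

√X is increasing, so P_{60}(W) = g(P_{60}(X)) ≈ 19.6571.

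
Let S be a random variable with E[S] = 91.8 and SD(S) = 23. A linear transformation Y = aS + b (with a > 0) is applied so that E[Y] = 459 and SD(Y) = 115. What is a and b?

a = 5, b = 0

SD(Y) = a·SD(S) (a > 0), so a = 115/23 = 5.
E[Y] = a·E[S] + b, so b = 459 − 5·91.8 = 0.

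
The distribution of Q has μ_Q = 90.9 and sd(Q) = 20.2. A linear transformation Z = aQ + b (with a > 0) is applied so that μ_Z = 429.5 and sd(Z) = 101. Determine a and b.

a = 5, b = -25

sd(Z) = a·sd(Q) (a > 0), so a = 101/20.2 = 5.
μ_Z = a·μ_Q + b, so b = 429.5 − 5·90.9 = -25.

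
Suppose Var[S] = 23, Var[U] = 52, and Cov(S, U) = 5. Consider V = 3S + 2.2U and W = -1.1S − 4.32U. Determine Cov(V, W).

By bilinearity, Cov(V, W) = ac·Var[S] + bd·Var[U] + (ad+bc)·Cov(S, U), with a=3, b=2.2, c=-1.1, d=-4.32.
ac·Var[S] = 3·(-1.1)·23 = -75.9
bd·Var[U] = 2.2·(-4.32)·52 = -494.208
(ad+bc)·Cov(S, U) = (-15.38)·5 = -76.9
Cov(V, W) = -75.9 + (-494.208) + (-76.9) = -647.008.

Cov(V, W) = -647.008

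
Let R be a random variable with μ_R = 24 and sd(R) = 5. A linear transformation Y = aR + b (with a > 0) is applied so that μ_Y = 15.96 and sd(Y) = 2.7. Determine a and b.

a = 0.54, b = 3

sd(Y) = a·sd(R) (a > 0), so a = 2.7/5 = 0.54.
μ_Y = a·μ_R + b, so b = 15.96 − 0.54·24 = 3.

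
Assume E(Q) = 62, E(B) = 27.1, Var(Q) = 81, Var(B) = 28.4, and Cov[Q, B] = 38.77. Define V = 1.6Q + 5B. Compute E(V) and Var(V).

E(V) = 1.6·E(Q) + 5·E(B) = 1.6·62 + 5·27.1 = 234.7.
Var(V) = a²·Var(Q) + b²·Var(B) + 2ab·Cov[Q, B] with a = 1.6, b = 5.
= 1.6²·81 + 5²·28.4 + 2·1.6·5·38.77
= 207.36 + 710 + 620.32 = 1537.68.

E(V) = 234.7, Var(V) = 1537.68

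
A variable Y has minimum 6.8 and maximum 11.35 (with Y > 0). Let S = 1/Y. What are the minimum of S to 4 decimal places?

min(S) = 0.0881

1/Y is decreasing on this domain, so min(S) comes from max(Y) = 11.35: min(S) = 1/(11.35) ≈ 0.0881.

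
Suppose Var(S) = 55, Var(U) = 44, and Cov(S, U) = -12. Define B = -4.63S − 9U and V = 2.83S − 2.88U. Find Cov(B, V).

By bilinearity, Cov(B, V) = ac·Var(S) + bd·Var(U) + (ad+bc)·Cov(S, U), with a=-4.63, b=-9, c=2.83, d=-2.88.
ac·Var(S) = (-4.63)·2.83·55 = -720.6595
bd·Var(U) = (-9)·(-2.88)·44 = 1140.48
(ad+bc)·Cov(S, U) = (-12.1356)·(-12) = 145.6272
Cov(B, V) = -720.6595 + 1140.48 + 145.6272 = 565.4477.

Cov(B, V) = 565.4477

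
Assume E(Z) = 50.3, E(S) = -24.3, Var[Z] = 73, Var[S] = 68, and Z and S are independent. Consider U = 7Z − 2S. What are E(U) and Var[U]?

E(U) = 400.7, Var[U] = 3849

E(U) = 7·E(Z) + (-2)·E(S) = 7·50.3 + (-2)·(-24.3) = 400.7.
Var[U] = a²·Var[Z] + b²·Var[S] + 2ab·Cov(Z, S) with a = 7, b = -2.
Independence gives Cov(Z, S) = 0.
= 7²·73 + (-2)²·68 + 2·7·(-2)·0
= 3577 + 272 + 0 = 3849.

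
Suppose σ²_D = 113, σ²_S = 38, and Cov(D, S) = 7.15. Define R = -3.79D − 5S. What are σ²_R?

σ²_R = 2844.1283

σ²_R = a²·σ²_D + b²·σ²_S + 2ab·Cov(D, S) with a = -3.79, b = -5.
= (-3.79)²·113 + (-5)²·38 + 2·(-3.79)·(-5)·7.15
= 1623.1433 + 950 + 270.985 = 2844.1283.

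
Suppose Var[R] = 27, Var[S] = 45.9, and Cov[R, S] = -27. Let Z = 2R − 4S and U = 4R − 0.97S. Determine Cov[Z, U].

Cov[Z, U] = 878.472

By bilinearity, Cov[Z, U] = ac·Var[R] + bd·Var[S] + (ad+bc)·Cov[R, S], with a=2, b=-4, c=4, d=-0.97.
ac·Var[R] = 2·4·27 = 216
bd·Var[S] = (-4)·(-0.97)·45.9 = 178.092
(ad+bc)·Cov[R, S] = (-17.94)·(-27) = 484.38
Cov[Z, U] = 216 + 178.092 + 484.38 = 878.472.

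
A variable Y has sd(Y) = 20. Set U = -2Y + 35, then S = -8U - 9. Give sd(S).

sd(U) = |-2|·20 = 40.
sd(S) = |-8|·40 = 320.

sd(S) = 320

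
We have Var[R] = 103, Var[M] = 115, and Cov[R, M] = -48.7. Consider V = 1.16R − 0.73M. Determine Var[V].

Var[V] = a²·Var[R] + b²·Var[M] + 2ab·Cov[R, M] with a = 1.16, b = -0.73.
= 1.16²·103 + (-0.73)²·115 + 2·1.16·(-0.73)·(-48.7)
= 138.5968 + 61.2835 + 82.47832 = 282.35862.

Var[V] = 282.35862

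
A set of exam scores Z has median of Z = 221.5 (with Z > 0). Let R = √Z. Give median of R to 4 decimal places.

median of R = 14.8829

√Z is monotone on this domain, so median of R = √(221.5) ≈ 14.8829.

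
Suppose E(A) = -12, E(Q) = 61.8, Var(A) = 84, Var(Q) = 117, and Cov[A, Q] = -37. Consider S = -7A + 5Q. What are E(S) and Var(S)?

E(S) = (-7)·E(A) + 5·E(Q) = (-7)·(-12) + 5·61.8 = 393.
Var(S) = a²·Var(A) + b²·Var(Q) + 2ab·Cov[A, Q] with a = -7, b = 5.
= (-7)²·84 + 5²·117 + 2·(-7)·5·(-37)
= 4116 + 2925 + 2590 = 9631.

E(S) = 393, Var(S) = 9631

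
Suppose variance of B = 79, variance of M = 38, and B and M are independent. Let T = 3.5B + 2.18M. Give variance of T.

variance of T = a²·variance of B + b²·variance of M + 2ab·Cov(B, M) with a = 3.5, b = 2.18.
Independence gives Cov(B, M) = 0.
= 3.5²·79 + 2.18²·38 + 2·3.5·2.18·0
= 967.75 + 180.5912 + 0 = 1148.3412.

variance of T = 1148.3412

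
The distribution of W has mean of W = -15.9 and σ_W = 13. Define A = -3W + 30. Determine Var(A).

A = -3W + 30 is linear with a = -3, b = 30.
Var(W) = 13² = 169.
Var(A) = a²·Var(W) = (-3)²·169 = 1521 (the additive constant 30 does not affect variance).

Var(A) = 1521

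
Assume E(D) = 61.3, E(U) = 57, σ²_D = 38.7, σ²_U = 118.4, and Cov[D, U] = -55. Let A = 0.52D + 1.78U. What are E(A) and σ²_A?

E(A) = 0.52·E(D) + 1.78·E(U) = 0.52·61.3 + 1.78·57 = 133.336.
σ²_A = a²·σ²_D + b²·σ²_U + 2ab·Cov[D, U] with a = 0.52, b = 1.78.
= 0.52²·38.7 + 1.78²·118.4 + 2·0.52·1.78·(-55)
= 10.46448 + 375.13856 + (-101.816) = 283.78704.

E(A) = 133.336, σ²_A = 283.78704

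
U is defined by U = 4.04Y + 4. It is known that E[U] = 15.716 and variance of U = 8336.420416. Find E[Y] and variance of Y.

From U = 4.04Y + 4: E[U] = a·E[Y] + b, so E[Y] = (E[U] − b)/a = (15.716 − 4)/4.04 = 2.9.
variance of U = a²·variance of Y, so variance of Y = 8336.420416/4.04² = 510.76.

E[Y] = 2.9, variance of Y = 510.76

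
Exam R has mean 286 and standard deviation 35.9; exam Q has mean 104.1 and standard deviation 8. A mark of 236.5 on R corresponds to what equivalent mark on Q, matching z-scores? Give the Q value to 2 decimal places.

Q = 93.07

z = (236.5 − 286)/35.9 ≈ -1.3788.
Q = 104.1 + z·8 = 104.1 + (236.5 − 286)·8/35.9 ≈ 93.07.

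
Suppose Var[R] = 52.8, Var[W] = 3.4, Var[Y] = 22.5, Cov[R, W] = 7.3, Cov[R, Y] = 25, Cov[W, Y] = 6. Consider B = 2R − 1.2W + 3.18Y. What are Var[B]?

Var[B] = 680.793

Var[B] = a²·Var[R] + b²·Var[W] + c²·Var[Y] + 2ab·Cov[R, W] + 2ac·Cov[R, Y] + 2bc·Cov[W, Y], with a = 2, b = -1.2, c = 3.18.
= 211.2 + 4.896 + 227.529 + (-35.04) + 318 + (-45.792)
= 680.793.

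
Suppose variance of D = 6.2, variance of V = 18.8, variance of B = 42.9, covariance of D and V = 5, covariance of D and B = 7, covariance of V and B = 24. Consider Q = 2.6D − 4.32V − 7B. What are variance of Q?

variance of Q = 3579.26512

variance of Q = a²·variance of D + b²·variance of V + c²·variance of B + 2ab·covariance of D and V + 2ac·covariance of D and B + 2bc·covariance of V and B, with a = 2.6, b = -4.32, c = -7.
= 41.912 + 350.85312 + 2102.1 + (-112.32) + (-254.8) + 1451.52
= 3579.26512.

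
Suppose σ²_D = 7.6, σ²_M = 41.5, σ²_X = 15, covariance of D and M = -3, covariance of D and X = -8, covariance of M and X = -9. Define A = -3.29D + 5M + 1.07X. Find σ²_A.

σ²_A = 1195.66146

σ²_A = a²·σ²_D + b²·σ²_M + c²·σ²_X + 2ab·covariance of D and M + 2ac·covariance of D and X + 2bc·covariance of M and X, with a = -3.29, b = 5, c = 1.07.
= 82.26316 + 1037.5 + 17.1735 + 98.7 + 56.3248 + (-96.3)
= 1195.66146.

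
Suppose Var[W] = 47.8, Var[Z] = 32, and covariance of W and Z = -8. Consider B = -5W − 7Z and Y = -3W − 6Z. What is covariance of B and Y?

By bilinearity, covariance of B and Y = ac·Var[W] + bd·Var[Z] + (ad+bc)·covariance of W and Z, with a=-5, b=-7, c=-3, d=-6.
ac·Var[W] = (-5)·(-3)·47.8 = 717
bd·Var[Z] = (-7)·(-6)·32 = 1344
(ad+bc)·covariance of W and Z = (51)·(-8) = -408
covariance of B and Y = 717 + 1344 + (-408) = 1653.

covariance of B and Y = 1653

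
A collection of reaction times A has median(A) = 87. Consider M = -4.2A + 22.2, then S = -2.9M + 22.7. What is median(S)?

median(M) = (-4.2)·87 + 22.2 = -343.2.
median(S) = (-2.9)·(-343.2) + 22.7 = 1017.98.

median(S) = 1017.98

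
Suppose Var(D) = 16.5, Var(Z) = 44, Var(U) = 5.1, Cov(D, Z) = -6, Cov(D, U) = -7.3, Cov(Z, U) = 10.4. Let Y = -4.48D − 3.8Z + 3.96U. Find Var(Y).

Var(Y) = 788.22704

Var(Y) = a²·Var(D) + b²·Var(Z) + c²·Var(U) + 2ab·Cov(D, Z) + 2ac·Cov(D, U) + 2bc·Cov(Z, U), with a = -4.48, b = -3.8, c = 3.96.
= 331.1616 + 635.36 + 79.97616 + (-204.288) + 259.01568 + (-312.9984)
= 788.22704.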